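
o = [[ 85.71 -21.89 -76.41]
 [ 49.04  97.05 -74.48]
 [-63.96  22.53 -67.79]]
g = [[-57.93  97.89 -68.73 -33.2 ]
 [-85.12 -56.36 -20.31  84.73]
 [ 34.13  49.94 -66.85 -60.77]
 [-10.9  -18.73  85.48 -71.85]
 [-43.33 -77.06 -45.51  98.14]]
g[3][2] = 85.48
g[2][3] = -60.77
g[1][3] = 84.73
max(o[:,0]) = 85.71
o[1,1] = 97.05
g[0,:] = [-57.93, 97.89, -68.73, -33.2]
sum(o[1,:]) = 71.61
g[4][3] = 98.14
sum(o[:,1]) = 97.69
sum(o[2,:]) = -109.22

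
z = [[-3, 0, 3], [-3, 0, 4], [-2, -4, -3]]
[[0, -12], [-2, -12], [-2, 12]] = z @ [[-2, 4], [3, -5], [-2, 0]]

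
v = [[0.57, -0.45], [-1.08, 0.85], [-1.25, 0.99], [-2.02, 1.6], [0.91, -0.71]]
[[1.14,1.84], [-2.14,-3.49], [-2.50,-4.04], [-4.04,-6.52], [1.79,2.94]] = v@ [[0.01, 3.11], [-2.51, -0.15]]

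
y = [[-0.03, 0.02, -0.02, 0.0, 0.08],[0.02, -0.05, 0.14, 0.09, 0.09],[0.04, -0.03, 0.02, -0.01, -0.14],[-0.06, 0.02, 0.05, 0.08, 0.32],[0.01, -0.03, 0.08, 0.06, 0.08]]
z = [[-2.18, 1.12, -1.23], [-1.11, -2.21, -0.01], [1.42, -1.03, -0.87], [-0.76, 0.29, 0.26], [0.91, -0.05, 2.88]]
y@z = [[0.09, -0.06, 0.28],[0.22, 0.01, 0.14],[-0.15, 0.09, -0.47],[0.41, -0.16, 0.97],[0.15, 0.01, 0.16]]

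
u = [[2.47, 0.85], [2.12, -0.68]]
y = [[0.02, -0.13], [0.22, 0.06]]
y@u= [[-0.23, 0.11], [0.67, 0.15]]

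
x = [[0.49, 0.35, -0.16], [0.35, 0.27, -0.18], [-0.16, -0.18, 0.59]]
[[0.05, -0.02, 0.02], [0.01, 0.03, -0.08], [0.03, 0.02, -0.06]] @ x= [[0.01,0.01,0.01], [0.03,0.03,-0.05], [0.03,0.03,-0.04]]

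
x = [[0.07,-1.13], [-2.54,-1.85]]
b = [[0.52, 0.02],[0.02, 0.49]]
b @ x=[[-0.01, -0.62],[-1.24, -0.93]]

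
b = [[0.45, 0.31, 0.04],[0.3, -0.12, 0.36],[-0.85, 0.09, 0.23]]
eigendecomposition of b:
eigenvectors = [[0.28+0.00j, (0.23+0.35j), (0.23-0.35j)], [-0.84+0.00j, -0.22+0.29j, (-0.22-0.29j)], [(0.47+0j), -0.83+0.00j, (-0.83-0j)]]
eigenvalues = [(-0.42+0j), (0.49+0.32j), (0.49-0.32j)]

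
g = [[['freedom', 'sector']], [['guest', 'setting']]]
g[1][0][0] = 'guest'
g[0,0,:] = ['freedom', 'sector']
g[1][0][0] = 'guest'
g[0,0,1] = 'sector'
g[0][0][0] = 'freedom'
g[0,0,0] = 'freedom'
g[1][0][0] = 'guest'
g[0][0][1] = 'sector'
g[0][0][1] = 'sector'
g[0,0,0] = 'freedom'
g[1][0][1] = 'setting'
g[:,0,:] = [['freedom', 'sector'], ['guest', 'setting']]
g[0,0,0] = 'freedom'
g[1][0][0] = 'guest'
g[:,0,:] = [['freedom', 'sector'], ['guest', 'setting']]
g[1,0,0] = 'guest'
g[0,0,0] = 'freedom'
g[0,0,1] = 'sector'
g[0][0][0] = 'freedom'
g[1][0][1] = 'setting'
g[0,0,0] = 'freedom'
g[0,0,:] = ['freedom', 'sector']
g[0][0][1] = 'sector'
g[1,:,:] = [['guest', 'setting']]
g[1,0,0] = 'guest'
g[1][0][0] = 'guest'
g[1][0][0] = 'guest'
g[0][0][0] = 'freedom'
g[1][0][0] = 'guest'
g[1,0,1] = 'setting'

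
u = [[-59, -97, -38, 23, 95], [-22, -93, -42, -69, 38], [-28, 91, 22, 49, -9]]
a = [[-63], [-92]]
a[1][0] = -92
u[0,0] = -59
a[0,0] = -63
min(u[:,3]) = -69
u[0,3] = 23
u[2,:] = [-28, 91, 22, 49, -9]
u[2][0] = -28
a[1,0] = -92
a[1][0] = -92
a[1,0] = -92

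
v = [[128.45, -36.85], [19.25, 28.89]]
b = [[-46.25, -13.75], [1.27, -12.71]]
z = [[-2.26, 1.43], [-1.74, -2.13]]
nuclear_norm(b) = 60.84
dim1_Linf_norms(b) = [46.25, 12.71]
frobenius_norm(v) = 138.07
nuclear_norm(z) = 5.41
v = b @ z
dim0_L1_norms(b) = [47.52, 26.46]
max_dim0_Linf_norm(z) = 2.26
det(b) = 605.30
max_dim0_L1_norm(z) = 4.0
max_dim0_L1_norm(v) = 147.7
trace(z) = -4.39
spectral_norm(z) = 2.88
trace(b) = -58.96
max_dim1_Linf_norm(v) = 128.45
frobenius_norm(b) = 49.91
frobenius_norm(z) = 3.84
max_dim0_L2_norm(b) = 46.27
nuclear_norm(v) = 167.04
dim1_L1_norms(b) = [60.0, 13.98]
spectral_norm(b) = 48.31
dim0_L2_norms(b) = [46.27, 18.72]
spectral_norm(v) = 134.07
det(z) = 7.30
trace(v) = 157.34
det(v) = 4420.28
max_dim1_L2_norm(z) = 2.75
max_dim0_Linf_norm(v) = 128.45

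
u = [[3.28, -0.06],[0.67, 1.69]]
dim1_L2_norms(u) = [3.28, 1.82]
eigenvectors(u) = [[0.92, 0.04], [0.39, 1.00]]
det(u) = 5.58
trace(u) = 4.97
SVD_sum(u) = [[3.23, 0.36], [0.85, 0.09]] + [[0.05, -0.42],  [-0.18, 1.60]]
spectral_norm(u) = 3.36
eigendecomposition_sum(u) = [[3.31, -0.13],[1.42, -0.05]] + [[-0.03, 0.07],[-0.75, 1.74]]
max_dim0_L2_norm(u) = 3.35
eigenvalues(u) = [3.25, 1.72]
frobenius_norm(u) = 3.75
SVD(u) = [[-0.97, -0.25], [-0.25, 0.97]] @ diag([3.363161474639734, 1.6601641170375563]) @ [[-0.99, -0.11], [-0.11, 0.99]]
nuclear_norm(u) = 5.02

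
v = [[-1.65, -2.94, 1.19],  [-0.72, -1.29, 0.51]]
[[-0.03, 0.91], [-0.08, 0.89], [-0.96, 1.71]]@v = [[-0.61, -1.09, 0.43],[-0.51, -0.91, 0.36],[0.35, 0.62, -0.27]]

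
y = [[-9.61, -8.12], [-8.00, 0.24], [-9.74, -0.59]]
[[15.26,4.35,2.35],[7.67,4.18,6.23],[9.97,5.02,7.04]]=y @ [[-0.98, -0.52, -0.76], [-0.72, 0.08, 0.61]]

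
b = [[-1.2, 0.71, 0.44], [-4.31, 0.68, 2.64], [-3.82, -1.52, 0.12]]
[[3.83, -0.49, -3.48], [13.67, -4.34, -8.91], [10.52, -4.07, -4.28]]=b @ [[-2.86,0.67,1.86], [0.3,0.93,-1.85], [0.43,-0.79,0.14]]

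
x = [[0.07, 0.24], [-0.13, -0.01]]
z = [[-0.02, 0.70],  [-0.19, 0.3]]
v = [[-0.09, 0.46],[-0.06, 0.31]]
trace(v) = 0.22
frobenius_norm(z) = 0.79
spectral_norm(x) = 0.26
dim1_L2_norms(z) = [0.7, 0.36]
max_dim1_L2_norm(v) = 0.47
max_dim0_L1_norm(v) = 0.77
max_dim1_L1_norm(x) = 0.31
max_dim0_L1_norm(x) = 0.25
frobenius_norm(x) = 0.28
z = x + v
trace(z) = 0.28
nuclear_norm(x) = 0.37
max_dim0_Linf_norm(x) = 0.24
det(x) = 0.03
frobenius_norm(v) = 0.57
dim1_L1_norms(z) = [0.72, 0.49]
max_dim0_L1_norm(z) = 1.0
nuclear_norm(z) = 0.93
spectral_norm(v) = 0.57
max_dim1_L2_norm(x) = 0.25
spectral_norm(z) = 0.77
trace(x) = 0.06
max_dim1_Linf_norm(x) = 0.24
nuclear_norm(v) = 0.57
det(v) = -0.00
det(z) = 0.13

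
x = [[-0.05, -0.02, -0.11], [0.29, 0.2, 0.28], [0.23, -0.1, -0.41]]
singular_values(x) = [0.55, 0.39, 0.03]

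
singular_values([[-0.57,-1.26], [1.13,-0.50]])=[1.38, 1.24]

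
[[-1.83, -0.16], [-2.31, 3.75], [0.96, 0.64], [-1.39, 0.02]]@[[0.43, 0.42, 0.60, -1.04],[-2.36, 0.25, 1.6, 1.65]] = [[-0.41, -0.81, -1.35, 1.64],[-9.84, -0.03, 4.61, 8.59],[-1.10, 0.56, 1.6, 0.06],[-0.64, -0.58, -0.80, 1.48]]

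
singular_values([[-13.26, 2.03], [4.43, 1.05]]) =[14.07, 1.63]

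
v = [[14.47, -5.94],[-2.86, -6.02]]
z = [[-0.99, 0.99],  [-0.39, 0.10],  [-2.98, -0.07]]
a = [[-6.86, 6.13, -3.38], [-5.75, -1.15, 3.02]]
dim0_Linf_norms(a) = [6.86, 6.13, 3.38]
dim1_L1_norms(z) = [1.98, 0.49, 3.05]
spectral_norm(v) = 15.65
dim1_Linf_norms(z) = [0.99, 0.39, 2.98]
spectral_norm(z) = 3.18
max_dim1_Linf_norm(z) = 2.98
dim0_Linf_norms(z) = [2.98, 0.99]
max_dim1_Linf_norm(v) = 14.47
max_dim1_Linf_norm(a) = 6.86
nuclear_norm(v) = 22.30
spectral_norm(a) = 10.21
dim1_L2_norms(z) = [1.4, 0.4, 2.98]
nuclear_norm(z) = 4.14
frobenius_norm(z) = 3.32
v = a @ z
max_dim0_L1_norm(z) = 4.36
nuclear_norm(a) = 16.16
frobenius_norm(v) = 17.00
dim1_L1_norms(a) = [16.37, 9.92]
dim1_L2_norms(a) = [9.8, 6.6]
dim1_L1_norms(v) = [20.41, 8.88]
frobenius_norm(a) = 11.81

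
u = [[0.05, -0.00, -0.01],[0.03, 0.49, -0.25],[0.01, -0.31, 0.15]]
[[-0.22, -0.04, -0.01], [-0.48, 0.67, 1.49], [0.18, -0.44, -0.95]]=u@[[-4.16,-1.21,0.2], [-0.18,0.63,3.99], [1.08,-1.58,1.89]]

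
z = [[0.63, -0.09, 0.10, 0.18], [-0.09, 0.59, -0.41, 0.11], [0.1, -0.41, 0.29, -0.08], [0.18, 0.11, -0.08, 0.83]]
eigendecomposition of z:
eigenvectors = [[0.06,  0.77,  0.63,  0.09], [-0.56,  0.35,  -0.46,  0.59], [-0.82,  -0.18,  0.35,  -0.41], [-0.02,  -0.5,  0.52,  0.69]]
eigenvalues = [0.0, 0.45, 0.9, 0.99]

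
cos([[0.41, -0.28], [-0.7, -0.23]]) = [[0.82,0.02], [0.06,0.88]]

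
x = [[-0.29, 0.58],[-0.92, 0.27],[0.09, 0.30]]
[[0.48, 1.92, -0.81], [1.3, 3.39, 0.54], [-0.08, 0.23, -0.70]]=x@ [[-1.37, -3.18, -1.17],[0.15, 1.72, -1.98]]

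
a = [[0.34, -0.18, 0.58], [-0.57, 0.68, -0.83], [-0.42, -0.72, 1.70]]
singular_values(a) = [2.2, 0.81, 0.2]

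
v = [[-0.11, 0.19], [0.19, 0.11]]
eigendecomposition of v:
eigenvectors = [[-0.87, -0.50], [0.50, -0.87]]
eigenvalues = [-0.22, 0.22]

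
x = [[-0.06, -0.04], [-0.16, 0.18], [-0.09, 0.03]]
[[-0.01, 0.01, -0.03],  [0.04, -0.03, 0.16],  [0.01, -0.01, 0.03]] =x@[[-0.02, 0.01, -0.06],[0.22, -0.16, 0.85]]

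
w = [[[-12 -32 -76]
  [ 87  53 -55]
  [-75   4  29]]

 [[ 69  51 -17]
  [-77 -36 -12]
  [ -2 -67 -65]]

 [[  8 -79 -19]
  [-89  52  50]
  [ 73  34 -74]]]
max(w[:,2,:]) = 73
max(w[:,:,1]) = 53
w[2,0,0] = 8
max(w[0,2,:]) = 29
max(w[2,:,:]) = 73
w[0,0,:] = [-12, -32, -76]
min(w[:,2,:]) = -75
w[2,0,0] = 8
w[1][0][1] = 51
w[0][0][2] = -76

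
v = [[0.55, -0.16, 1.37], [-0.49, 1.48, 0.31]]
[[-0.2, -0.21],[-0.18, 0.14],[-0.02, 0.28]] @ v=[[-0.01, -0.28, -0.34], [-0.17, 0.24, -0.2], [-0.15, 0.42, 0.06]]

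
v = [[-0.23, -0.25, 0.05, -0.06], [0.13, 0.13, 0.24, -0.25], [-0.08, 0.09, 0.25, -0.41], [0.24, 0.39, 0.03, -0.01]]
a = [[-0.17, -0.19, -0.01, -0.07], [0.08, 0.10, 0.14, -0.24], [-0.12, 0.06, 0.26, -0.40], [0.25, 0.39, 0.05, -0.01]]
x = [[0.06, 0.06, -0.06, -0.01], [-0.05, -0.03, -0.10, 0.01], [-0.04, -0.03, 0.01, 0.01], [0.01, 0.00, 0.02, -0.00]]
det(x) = 0.00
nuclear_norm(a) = 1.22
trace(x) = 0.04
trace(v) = 0.14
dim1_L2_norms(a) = [0.26, 0.31, 0.5, 0.47]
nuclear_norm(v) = 1.34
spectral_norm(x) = 0.12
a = x + v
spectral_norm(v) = 0.65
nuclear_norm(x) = 0.24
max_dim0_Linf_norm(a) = 0.4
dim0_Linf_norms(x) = [0.06, 0.06, 0.1, 0.01]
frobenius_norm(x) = 0.17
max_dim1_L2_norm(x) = 0.12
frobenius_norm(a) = 0.79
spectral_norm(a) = 0.58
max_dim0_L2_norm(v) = 0.49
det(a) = -0.00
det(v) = 0.00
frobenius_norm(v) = 0.86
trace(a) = 0.18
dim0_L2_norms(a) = [0.33, 0.45, 0.3, 0.47]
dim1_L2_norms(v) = [0.35, 0.39, 0.5, 0.46]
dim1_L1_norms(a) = [0.44, 0.56, 0.84, 0.7]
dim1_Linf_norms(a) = [0.19, 0.24, 0.4, 0.39]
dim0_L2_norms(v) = [0.37, 0.49, 0.35, 0.48]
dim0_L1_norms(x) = [0.16, 0.12, 0.19, 0.03]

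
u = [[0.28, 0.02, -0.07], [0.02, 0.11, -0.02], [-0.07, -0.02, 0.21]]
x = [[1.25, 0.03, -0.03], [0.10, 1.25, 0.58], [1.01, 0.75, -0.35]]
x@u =[[0.35, 0.03, -0.09], [0.01, 0.13, 0.09], [0.32, 0.11, -0.16]]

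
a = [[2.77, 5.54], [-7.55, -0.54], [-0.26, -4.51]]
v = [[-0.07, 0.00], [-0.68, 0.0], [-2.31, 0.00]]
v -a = [[-2.84, -5.54], [6.87, 0.54], [-2.05, 4.51]]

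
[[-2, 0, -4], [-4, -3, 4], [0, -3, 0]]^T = [[-2, -4, 0], [0, -3, -3], [-4, 4, 0]]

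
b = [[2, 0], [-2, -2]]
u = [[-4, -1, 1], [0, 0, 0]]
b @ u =[[-8, -2, 2], [8, 2, -2]]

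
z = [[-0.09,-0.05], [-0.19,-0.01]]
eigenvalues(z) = [-0.16, 0.06]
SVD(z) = [[-0.45, -0.89], [-0.89, 0.45]] @ diag([0.21251435907716146, 0.040467853736308915]) @ [[0.99,0.15], [-0.15,0.99]]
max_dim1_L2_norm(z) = 0.19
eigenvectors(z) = [[-0.61, 0.33], [-0.79, -0.95]]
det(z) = -0.01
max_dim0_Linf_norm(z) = 0.19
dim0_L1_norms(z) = [0.28, 0.06]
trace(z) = -0.10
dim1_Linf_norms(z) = [0.09, 0.19]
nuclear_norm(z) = 0.25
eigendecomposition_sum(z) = [[-0.11,-0.04], [-0.14,-0.05]] + [[0.02, -0.01], [-0.05, 0.04]]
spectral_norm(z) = 0.21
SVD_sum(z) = [[-0.10, -0.01], [-0.19, -0.03]] + [[0.01, -0.04], [-0.00, 0.02]]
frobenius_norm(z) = 0.22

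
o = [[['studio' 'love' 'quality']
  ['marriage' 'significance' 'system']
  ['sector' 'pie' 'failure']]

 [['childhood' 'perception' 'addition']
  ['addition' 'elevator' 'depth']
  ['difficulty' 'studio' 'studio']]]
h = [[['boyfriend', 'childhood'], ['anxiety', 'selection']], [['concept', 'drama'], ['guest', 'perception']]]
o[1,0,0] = 'childhood'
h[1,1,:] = ['guest', 'perception']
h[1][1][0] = 'guest'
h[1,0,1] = 'drama'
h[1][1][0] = 'guest'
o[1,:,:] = [['childhood', 'perception', 'addition'], ['addition', 'elevator', 'depth'], ['difficulty', 'studio', 'studio']]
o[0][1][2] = 'system'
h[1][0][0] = 'concept'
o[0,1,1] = 'significance'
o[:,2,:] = [['sector', 'pie', 'failure'], ['difficulty', 'studio', 'studio']]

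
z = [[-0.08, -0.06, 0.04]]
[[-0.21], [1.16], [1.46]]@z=[[0.02, 0.01, -0.01], [-0.09, -0.07, 0.05], [-0.12, -0.09, 0.06]]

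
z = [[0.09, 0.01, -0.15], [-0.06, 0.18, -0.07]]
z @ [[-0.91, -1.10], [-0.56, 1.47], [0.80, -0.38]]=[[-0.21,-0.03], [-0.1,0.36]]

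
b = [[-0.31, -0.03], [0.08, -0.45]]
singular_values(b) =[0.46, 0.31]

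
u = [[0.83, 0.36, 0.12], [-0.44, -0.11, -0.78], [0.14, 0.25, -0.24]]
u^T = [[0.83, -0.44, 0.14], [0.36, -0.11, 0.25], [0.12, -0.78, -0.24]]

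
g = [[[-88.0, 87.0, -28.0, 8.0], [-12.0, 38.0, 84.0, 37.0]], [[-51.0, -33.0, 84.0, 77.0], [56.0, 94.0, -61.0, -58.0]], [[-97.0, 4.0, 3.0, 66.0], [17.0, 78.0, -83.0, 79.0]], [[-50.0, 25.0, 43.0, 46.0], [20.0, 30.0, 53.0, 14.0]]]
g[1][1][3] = -58.0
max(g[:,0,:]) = 87.0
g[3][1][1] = 30.0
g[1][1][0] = 56.0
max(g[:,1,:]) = 94.0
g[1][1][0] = 56.0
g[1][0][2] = 84.0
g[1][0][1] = -33.0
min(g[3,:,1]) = 25.0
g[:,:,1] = [[87.0, 38.0], [-33.0, 94.0], [4.0, 78.0], [25.0, 30.0]]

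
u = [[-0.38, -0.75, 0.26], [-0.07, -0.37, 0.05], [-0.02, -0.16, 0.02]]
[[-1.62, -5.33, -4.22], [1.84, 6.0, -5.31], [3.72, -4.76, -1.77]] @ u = [[1.07, 3.86, -0.77], [-1.01, -2.75, 0.67], [-1.05, -0.75, 0.69]]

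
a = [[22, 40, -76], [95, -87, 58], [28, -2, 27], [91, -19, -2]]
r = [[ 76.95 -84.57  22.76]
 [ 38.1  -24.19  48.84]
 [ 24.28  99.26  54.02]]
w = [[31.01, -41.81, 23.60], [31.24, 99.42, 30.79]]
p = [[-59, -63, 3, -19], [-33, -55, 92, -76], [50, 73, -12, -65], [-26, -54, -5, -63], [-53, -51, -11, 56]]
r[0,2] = 22.76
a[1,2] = 58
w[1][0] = 31.24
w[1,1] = 99.42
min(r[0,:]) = -84.57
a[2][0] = 28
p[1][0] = -33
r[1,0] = 38.1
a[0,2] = -76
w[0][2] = 23.6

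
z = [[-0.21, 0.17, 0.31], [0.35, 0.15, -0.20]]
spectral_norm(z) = 0.54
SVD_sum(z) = [[-0.27,  0.00,  0.24], [0.29,  -0.0,  -0.26]] + [[0.06, 0.17, 0.07], [0.06, 0.15, 0.06]]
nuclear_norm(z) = 0.79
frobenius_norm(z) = 0.60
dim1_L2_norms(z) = [0.41, 0.43]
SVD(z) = [[-0.68, 0.73],[0.73, 0.68]] @ diag([0.5360381608816205, 0.25838554541353487]) @ [[0.74, -0.01, -0.67],[0.33, 0.88, 0.35]]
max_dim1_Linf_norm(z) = 0.35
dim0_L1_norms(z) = [0.56, 0.32, 0.51]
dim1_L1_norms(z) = [0.69, 0.7]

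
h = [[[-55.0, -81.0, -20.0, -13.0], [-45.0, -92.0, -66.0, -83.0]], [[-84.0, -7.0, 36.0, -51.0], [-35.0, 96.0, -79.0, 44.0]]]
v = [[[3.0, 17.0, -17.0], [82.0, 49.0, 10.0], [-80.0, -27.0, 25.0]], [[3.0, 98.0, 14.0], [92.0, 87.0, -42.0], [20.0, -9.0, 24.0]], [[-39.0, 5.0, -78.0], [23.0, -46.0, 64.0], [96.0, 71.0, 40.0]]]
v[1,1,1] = 87.0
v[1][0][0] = 3.0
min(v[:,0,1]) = 5.0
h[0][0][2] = -20.0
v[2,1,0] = 23.0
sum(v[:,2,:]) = 160.0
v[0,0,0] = 3.0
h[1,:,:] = [[-84.0, -7.0, 36.0, -51.0], [-35.0, 96.0, -79.0, 44.0]]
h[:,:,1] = [[-81.0, -92.0], [-7.0, 96.0]]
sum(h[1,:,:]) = -80.0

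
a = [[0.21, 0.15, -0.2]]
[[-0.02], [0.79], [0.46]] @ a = [[-0.00, -0.00, 0.0], [0.17, 0.12, -0.16], [0.10, 0.07, -0.09]]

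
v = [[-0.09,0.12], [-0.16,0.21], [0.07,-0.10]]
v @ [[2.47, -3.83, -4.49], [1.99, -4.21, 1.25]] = [[0.02, -0.16, 0.55], [0.02, -0.27, 0.98], [-0.03, 0.15, -0.44]]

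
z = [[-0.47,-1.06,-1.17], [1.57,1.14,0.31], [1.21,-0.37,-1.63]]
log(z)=[[8.45, 4.31, -6.71], [-11.16, -7.31, 8.49], [11.28, 6.23, -7.04]]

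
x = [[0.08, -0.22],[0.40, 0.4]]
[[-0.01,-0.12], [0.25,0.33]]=x@[[0.42,0.21], [0.21,0.62]]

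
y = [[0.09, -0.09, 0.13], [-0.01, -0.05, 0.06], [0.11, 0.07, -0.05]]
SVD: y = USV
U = [[-0.88, 0.37, -0.29], [-0.37, -0.20, 0.91], [0.28, 0.91, 0.31]]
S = [0.2, 0.14, 0.0]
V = [[-0.23, 0.60, -0.77], [0.96, 0.28, -0.06], [-0.18, 0.75, 0.64]]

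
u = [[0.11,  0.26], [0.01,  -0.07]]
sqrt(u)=[[(0.33+0.02j), 0.44-0.36j], [(0.02-0.01j), 0.02+0.27j]]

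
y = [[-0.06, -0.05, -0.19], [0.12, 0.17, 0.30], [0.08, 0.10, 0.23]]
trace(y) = 0.34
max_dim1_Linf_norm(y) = 0.3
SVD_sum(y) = [[-0.06, -0.08, -0.17], [0.12, 0.15, 0.31], [0.08, 0.11, 0.23]] + [[0.01, 0.03, -0.02], [0.00, 0.02, -0.01], [-0.0, -0.01, 0.00]] + [[-0.00, 0.0, 0.0], [0.00, -0.0, -0.00], [-0.0, 0.00, 0.00]]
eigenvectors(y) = [[-0.37, 0.92, -0.86], [0.77, -0.34, -0.24], [0.53, -0.17, 0.46]]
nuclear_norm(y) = 0.54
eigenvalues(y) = [0.32, -0.01, 0.03]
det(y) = -0.00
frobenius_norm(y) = 0.49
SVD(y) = [[-0.41, -0.8, 0.44], [0.74, -0.57, -0.35], [0.53, 0.18, 0.83]] @ diag([0.4926846164266935, 0.04532283643782997, 0.002776550685961293]) @ [[0.32, 0.41, 0.86], [-0.14, -0.87, 0.47], [-0.94, 0.27, 0.22]]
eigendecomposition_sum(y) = [[-0.06, -0.08, -0.15], [0.12, 0.16, 0.3], [0.08, 0.11, 0.21]] + [[-0.01, 0.00, -0.01], [0.00, -0.0, 0.0], [0.00, -0.0, 0.00]] + [[0.00, 0.02, -0.03], [0.00, 0.01, -0.01], [-0.0, -0.01, 0.02]]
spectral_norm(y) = 0.49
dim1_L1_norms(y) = [0.3, 0.59, 0.41]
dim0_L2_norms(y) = [0.16, 0.2, 0.42]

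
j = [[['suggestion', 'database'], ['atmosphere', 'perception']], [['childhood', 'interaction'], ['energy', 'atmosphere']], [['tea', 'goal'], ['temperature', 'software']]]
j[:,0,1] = ['database', 'interaction', 'goal']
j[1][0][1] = 'interaction'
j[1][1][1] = 'atmosphere'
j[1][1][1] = 'atmosphere'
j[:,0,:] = [['suggestion', 'database'], ['childhood', 'interaction'], ['tea', 'goal']]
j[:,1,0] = ['atmosphere', 'energy', 'temperature']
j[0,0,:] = ['suggestion', 'database']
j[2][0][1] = 'goal'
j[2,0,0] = 'tea'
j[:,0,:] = [['suggestion', 'database'], ['childhood', 'interaction'], ['tea', 'goal']]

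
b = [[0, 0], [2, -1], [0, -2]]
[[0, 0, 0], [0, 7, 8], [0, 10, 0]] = b @[[0, 1, 4], [0, -5, 0]]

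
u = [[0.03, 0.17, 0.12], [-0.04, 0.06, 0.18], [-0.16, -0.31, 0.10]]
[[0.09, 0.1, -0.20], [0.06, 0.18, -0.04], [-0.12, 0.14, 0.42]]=u@[[-0.81, 0.08, -0.62],[0.77, -0.16, -1.04],[-0.1, 1.08, -0.03]]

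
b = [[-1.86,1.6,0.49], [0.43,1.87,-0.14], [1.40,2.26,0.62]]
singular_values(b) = [3.41, 2.34, 0.54]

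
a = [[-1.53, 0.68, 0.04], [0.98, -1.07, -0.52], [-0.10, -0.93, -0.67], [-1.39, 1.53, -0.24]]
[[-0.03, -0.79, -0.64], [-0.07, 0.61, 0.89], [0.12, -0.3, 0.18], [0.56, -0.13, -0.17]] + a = [[-1.56,-0.11,-0.6], [0.91,-0.46,0.37], [0.02,-1.23,-0.49], [-0.83,1.4,-0.41]]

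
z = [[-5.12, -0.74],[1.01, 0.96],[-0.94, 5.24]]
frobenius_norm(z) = 7.55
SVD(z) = [[-0.05, 0.97],  [-0.14, -0.22],  [-0.99, -0.02]] @ diag([5.381450124208581, 5.299518332891721]) @ [[0.19, -0.98], [-0.98, -0.19]]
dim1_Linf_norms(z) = [5.12, 1.01, 5.24]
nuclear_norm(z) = 10.68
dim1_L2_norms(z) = [5.17, 1.39, 5.32]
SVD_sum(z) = [[-0.05, 0.27],[-0.15, 0.73],[-1.04, 5.22]] + [[-5.07, -1.01],[1.16, 0.23],[0.1, 0.02]]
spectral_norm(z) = 5.38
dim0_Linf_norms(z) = [5.12, 5.24]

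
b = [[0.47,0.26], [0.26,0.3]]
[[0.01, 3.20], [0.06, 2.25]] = b@ [[-0.20, 5.13], [0.39, 3.04]]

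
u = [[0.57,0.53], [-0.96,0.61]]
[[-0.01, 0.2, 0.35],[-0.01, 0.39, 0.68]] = u @ [[0.0,-0.10,-0.17], [-0.01,0.48,0.85]]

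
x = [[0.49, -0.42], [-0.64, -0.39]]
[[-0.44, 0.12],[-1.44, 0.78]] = x @ [[0.94, -0.61],[2.15, -1.00]]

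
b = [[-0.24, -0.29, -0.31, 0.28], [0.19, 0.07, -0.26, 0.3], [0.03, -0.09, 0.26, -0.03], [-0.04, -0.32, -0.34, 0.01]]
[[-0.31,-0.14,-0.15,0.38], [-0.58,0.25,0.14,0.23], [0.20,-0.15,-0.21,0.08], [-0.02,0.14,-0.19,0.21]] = b @ [[-0.23, 0.89, -0.15, 0.23],[-0.48, 0.15, 1.07, -0.76],[0.49, -0.66, -0.44, 0.11],[-1.26, -0.33, -0.06, 0.88]]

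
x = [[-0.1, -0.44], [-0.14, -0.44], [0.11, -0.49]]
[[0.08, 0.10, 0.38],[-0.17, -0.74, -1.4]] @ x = [[0.02,  -0.27], [-0.03,  1.09]]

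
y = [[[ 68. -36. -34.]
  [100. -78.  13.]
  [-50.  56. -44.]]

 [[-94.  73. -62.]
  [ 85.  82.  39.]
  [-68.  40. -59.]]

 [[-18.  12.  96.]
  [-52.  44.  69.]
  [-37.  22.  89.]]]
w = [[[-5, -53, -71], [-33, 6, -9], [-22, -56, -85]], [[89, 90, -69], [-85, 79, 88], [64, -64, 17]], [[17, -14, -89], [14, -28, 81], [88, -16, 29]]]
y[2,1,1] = 44.0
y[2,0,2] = 96.0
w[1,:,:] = [[89, 90, -69], [-85, 79, 88], [64, -64, 17]]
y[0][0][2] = -34.0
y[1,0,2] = -62.0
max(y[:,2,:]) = 89.0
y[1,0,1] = 73.0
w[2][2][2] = 29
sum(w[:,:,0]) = 127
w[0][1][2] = -9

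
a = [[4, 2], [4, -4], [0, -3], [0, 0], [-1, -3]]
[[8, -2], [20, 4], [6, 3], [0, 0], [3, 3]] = a @ [[3, 0], [-2, -1]]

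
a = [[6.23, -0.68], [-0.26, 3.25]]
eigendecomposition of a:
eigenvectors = [[1.00, 0.22],[-0.09, 0.98]]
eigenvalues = [6.29, 3.19]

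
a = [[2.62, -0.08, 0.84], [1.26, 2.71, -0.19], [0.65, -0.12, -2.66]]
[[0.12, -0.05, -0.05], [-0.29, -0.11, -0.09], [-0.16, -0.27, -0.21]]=a@[[0.02, -0.05, -0.04], [-0.11, -0.01, -0.01], [0.07, 0.09, 0.07]]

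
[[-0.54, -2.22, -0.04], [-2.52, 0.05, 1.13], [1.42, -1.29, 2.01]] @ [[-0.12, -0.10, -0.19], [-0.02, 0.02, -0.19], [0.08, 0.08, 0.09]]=[[0.11, 0.01, 0.52], [0.39, 0.34, 0.57], [0.02, -0.01, 0.16]]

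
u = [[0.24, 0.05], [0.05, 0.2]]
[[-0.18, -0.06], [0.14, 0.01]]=u@ [[-0.96, -0.25], [0.96, 0.09]]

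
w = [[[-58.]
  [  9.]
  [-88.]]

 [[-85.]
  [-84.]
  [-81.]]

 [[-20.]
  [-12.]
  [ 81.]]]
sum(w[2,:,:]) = 49.0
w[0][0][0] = -58.0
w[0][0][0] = -58.0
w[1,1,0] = -84.0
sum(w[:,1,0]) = -87.0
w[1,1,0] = -84.0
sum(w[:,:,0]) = -338.0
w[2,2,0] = 81.0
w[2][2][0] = 81.0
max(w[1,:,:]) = -81.0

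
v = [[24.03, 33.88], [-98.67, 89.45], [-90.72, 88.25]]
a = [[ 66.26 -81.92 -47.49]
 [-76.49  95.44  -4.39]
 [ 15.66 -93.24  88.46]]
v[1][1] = 89.45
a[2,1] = -93.24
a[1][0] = -76.49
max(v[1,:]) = 89.45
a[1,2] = -4.39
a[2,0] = 15.66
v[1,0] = -98.67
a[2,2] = 88.46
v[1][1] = 89.45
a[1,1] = 95.44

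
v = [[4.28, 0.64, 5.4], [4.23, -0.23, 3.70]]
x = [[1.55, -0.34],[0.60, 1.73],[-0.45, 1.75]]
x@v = [[5.2, 1.07, 7.11], [9.89, -0.01, 9.64], [5.48, -0.69, 4.04]]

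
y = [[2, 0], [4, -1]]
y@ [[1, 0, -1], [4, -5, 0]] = [[2, 0, -2], [0, 5, -4]]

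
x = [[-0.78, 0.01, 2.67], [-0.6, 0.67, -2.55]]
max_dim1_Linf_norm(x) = 2.67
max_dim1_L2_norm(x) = 2.78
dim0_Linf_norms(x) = [0.78, 0.67, 2.67]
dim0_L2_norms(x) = [0.98, 0.67, 3.69]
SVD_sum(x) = [[-0.1, -0.33, 2.65], [0.1, 0.32, -2.57]] + [[-0.68, 0.34, 0.02], [-0.70, 0.35, 0.02]]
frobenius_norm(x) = 3.88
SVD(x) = [[-0.72, 0.7],[0.70, 0.72]] @ diag([3.723141212368399, 1.0895042509159696]) @ [[0.04, 0.12, -0.99], [-0.89, 0.45, 0.02]]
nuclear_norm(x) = 4.81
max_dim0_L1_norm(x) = 5.22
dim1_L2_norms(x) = [2.78, 2.7]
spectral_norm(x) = 3.72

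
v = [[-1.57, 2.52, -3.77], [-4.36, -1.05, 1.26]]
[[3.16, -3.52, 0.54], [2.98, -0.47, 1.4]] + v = [[1.59, -1.0, -3.23], [-1.38, -1.52, 2.66]]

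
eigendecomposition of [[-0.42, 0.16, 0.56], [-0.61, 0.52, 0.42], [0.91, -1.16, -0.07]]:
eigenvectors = [[0.8, 0.58, 0.73], [0.59, 0.14, 0.54], [-0.12, 0.80, 0.43]]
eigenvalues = [-0.39, 0.39, 0.02]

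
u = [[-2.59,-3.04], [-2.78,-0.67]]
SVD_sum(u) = [[-3.08, -2.42], [-2.04, -1.61]] + [[0.49, -0.62], [-0.74, 0.94]]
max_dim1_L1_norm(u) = 5.63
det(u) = -6.72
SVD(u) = [[-0.83, -0.55], [-0.55, 0.83]] @ diag([4.699437569691876, 1.4290859066440018]) @ [[0.79,  0.62], [-0.62,  0.79]]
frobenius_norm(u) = 4.91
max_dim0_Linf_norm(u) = 3.04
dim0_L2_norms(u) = [3.8, 3.11]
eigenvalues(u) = [-4.69, 1.43]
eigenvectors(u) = [[-0.82,  0.60], [-0.57,  -0.80]]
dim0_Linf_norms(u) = [2.78, 3.04]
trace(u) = -3.26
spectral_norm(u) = 4.70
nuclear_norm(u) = 6.13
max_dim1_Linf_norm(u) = 3.04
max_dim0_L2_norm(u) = 3.8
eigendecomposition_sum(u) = [[-3.08, -2.33], [-2.13, -1.61]] + [[0.49, -0.71], [-0.65, 0.94]]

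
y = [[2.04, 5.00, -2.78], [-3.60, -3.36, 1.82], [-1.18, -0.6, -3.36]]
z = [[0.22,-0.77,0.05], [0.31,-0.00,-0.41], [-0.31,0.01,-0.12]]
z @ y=[[3.16,3.66,-2.18],[1.12,1.8,0.52],[-0.53,-1.51,1.28]]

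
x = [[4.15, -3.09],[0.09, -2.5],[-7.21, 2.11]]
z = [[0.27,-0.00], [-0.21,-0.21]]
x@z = [[1.77, 0.65],[0.55, 0.52],[-2.39, -0.44]]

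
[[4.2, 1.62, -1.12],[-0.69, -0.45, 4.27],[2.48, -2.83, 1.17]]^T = [[4.20, -0.69, 2.48], [1.62, -0.45, -2.83], [-1.12, 4.27, 1.17]]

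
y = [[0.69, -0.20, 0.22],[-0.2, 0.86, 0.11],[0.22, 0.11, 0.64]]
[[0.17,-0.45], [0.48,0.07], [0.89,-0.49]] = y @ [[-0.08, -0.44], [0.36, 0.06], [1.36, -0.62]]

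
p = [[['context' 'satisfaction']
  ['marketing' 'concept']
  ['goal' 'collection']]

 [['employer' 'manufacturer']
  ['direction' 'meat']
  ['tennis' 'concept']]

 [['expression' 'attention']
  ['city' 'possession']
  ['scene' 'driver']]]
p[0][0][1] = 'satisfaction'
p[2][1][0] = 'city'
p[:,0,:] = [['context', 'satisfaction'], ['employer', 'manufacturer'], ['expression', 'attention']]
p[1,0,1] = 'manufacturer'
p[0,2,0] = 'goal'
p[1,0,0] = 'employer'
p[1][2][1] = 'concept'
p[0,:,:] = [['context', 'satisfaction'], ['marketing', 'concept'], ['goal', 'collection']]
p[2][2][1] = 'driver'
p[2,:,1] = ['attention', 'possession', 'driver']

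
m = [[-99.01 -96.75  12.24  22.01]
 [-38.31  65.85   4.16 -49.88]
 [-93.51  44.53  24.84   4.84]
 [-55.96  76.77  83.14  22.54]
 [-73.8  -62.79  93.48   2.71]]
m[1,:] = [-38.31, 65.85, 4.16, -49.88]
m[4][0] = -73.8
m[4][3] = 2.71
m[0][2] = 12.24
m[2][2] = 24.84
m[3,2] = 83.14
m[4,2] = 93.48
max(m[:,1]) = 76.77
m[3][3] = 22.54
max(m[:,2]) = 93.48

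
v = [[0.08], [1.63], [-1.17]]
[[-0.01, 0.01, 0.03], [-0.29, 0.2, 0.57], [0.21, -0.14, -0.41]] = v @ [[-0.18, 0.12, 0.35]]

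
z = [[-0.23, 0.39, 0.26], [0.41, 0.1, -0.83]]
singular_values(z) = [0.99, 0.41]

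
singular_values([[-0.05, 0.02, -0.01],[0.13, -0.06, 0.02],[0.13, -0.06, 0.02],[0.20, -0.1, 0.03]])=[0.31, 0.01, 0.0]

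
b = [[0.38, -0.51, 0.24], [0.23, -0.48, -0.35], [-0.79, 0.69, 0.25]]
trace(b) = 0.15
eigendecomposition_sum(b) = [[0.22+0.21j, (-0.17-0.19j), 0.17-0.18j],[0.15-0.14j, (-0.13+0.1j), -0.12-0.12j],[(-0.4+0.14j), 0.34-0.09j, 0.12+0.33j]] + [[(0.22-0.21j),(-0.17+0.19j),(0.17+0.18j)], [(0.15+0.14j),-0.13-0.10j,-0.12+0.12j], [-0.40-0.14j,(0.34+0.09j),0.12-0.33j]] + [[-0.05+0.00j,-0.18-0.00j,-0.10+0.00j], [(-0.07+0j),-0.22-0.00j,-0.12+0.00j], [0.01-0.00j,(0.02+0j),0.01-0.00j]]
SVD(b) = [[-0.43,-0.79,-0.43], [-0.42,0.6,-0.68], [0.80,-0.11,-0.59]] @ diag([1.3413829148102807, 0.43626769144012206, 0.20239164325777123]) @ [[-0.66, 0.73, 0.18], [-0.17, 0.09, -0.98], [0.73, 0.68, -0.06]]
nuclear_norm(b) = 1.98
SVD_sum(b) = [[0.38,-0.42,-0.10], [0.37,-0.41,-0.1], [-0.71,0.78,0.19]] + [[0.06, -0.03, 0.34],[-0.04, 0.02, -0.26],[0.01, -0.0, 0.05]] + [[-0.06, -0.06, 0.01], [-0.1, -0.09, 0.01], [-0.09, -0.08, 0.01]]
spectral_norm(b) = 1.34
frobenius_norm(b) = 1.42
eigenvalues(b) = [(0.21+0.64j), (0.21-0.64j), (-0.26+0j)]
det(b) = -0.12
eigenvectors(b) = [[(0.25+0.48j),  0.25-0.48j,  0.63+0.00j], [0.33-0.15j,  (0.33+0.15j),  (0.77+0j)], [(-0.76+0j),  -0.76-0.00j,  -0.06+0.00j]]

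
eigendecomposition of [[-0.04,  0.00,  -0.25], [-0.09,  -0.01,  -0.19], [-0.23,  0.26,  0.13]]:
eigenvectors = [[0.65+0.00j,(-0.59+0.26j),-0.59-0.26j], [0.31+0.00j,(-0.7+0j),(-0.7-0j)], [(-0.7+0j),(0.04+0.32j),0.04-0.32j]]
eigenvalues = [(0.23+0j), (-0.07+0.12j), (-0.07-0.12j)]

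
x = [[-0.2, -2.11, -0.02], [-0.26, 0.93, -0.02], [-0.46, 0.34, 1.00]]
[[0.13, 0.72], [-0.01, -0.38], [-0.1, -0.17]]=x @ [[-0.12, 0.17], [-0.05, -0.36], [-0.14, 0.03]]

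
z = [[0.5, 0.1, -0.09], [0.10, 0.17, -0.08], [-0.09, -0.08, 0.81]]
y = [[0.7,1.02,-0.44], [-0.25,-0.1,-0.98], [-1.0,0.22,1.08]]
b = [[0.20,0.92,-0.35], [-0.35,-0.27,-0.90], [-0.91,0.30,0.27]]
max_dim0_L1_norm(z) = 0.98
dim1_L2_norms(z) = [0.52, 0.21, 0.82]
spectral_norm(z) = 0.85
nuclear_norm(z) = 1.48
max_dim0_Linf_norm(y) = 1.08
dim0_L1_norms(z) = [0.69, 0.35, 0.98]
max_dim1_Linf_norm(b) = 0.92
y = z + b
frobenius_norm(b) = 1.73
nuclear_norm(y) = 3.62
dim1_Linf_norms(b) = [0.92, 0.9, 0.91]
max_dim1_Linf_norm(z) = 0.81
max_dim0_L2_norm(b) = 1.0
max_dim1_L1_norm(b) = 1.52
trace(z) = 1.48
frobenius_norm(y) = 2.23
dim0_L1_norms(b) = [1.46, 1.49, 1.52]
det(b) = 1.00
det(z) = 0.06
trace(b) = 0.20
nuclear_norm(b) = 3.00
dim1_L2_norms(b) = [1.0, 1.0, 1.0]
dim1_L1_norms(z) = [0.69, 0.35, 0.98]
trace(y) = 1.68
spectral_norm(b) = 1.01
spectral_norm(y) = 1.79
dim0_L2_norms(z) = [0.52, 0.21, 0.82]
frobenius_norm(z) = 0.99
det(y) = 1.42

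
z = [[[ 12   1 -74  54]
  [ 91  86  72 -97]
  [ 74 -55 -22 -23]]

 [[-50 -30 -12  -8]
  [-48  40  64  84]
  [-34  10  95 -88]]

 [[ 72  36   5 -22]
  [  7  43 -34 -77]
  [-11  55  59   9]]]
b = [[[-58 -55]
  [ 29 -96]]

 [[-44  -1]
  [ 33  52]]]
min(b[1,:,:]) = -44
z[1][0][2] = -12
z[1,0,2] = -12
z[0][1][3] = -97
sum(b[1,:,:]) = 40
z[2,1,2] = -34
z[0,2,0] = 74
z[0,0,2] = -74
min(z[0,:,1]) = -55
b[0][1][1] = -96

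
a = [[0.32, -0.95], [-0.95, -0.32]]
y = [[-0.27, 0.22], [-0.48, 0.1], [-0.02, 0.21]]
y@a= [[-0.3, 0.19], [-0.25, 0.42], [-0.21, -0.05]]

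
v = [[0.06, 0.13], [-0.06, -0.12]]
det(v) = 0.00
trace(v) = -0.06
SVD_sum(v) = [[0.06, 0.13], [-0.06, -0.12]] + [[-0.0, 0.00],[-0.0, 0.0]]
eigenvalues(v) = [-0.01, -0.05]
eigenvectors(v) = [[0.87, -0.77], [-0.49, 0.64]]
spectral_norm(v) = 0.20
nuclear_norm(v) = 0.20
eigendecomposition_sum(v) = [[-0.04, -0.05], [0.02, 0.03]] + [[0.1,0.18], [-0.08,-0.15]]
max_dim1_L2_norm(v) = 0.14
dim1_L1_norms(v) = [0.19, 0.18]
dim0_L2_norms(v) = [0.08, 0.18]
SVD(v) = [[-0.73, 0.68], [0.68, 0.73]] @ diag([0.19619033380499618, 0.003058254646716545]) @ [[-0.43,  -0.90], [-0.90,  0.43]]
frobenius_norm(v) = 0.20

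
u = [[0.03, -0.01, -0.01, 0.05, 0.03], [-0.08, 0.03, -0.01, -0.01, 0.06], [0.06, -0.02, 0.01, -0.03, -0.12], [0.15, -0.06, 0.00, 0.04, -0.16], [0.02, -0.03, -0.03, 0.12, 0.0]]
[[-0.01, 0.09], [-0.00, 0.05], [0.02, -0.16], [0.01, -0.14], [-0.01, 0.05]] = u @[[-0.10, 1.05], [-0.18, 1.88], [0.02, -0.22], [-0.07, 0.68], [-0.13, 1.32]]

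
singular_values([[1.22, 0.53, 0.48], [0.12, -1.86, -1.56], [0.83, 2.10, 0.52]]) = [3.33, 1.3, 0.68]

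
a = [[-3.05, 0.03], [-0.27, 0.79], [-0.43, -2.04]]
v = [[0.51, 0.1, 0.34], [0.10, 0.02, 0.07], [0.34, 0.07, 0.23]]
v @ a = [[-1.73, -0.6], [-0.34, -0.12], [-1.15, -0.4]]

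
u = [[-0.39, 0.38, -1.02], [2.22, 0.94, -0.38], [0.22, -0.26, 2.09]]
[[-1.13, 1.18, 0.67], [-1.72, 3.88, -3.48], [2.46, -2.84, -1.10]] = u@[[-0.47, 1.26, -1.28], [-0.23, 0.58, -0.88], [1.20, -1.42, -0.50]]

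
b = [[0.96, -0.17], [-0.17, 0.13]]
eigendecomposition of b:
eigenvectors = [[0.98, 0.19], [-0.19, 0.98]]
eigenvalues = [0.99, 0.1]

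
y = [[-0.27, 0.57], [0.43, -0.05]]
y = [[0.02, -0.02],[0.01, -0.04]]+[[-0.29, 0.59], [0.42, -0.01]]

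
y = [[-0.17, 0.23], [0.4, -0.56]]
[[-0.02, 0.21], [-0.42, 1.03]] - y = [[0.15, -0.02], [-0.82, 1.59]]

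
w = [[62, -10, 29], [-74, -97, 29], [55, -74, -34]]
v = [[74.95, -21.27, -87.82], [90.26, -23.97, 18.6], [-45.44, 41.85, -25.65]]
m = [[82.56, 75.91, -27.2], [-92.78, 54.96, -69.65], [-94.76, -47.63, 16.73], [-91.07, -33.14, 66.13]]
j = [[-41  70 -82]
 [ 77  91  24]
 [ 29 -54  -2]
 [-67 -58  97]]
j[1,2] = 24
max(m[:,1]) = 75.91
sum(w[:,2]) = 24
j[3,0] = -67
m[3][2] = 66.13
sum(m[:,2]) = -13.990000000000009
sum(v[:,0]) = 119.77000000000001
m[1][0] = -92.78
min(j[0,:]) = -82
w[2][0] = 55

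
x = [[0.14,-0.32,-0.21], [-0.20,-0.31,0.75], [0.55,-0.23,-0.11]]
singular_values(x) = [0.88, 0.63, 0.26]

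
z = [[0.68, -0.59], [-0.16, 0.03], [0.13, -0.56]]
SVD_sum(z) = [[0.58, -0.68],  [-0.08, 0.1],  [0.33, -0.39]] + [[0.1, 0.09], [-0.08, -0.07], [-0.2, -0.17]]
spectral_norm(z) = 1.03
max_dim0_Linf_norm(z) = 0.68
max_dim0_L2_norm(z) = 0.81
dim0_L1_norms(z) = [0.97, 1.18]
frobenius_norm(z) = 1.08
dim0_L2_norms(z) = [0.71, 0.81]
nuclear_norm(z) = 1.35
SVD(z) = [[-0.86, 0.44], [0.12, -0.33], [-0.49, -0.84]] @ diag([1.033924163409453, 0.3138484097746273]) @ [[-0.65, 0.76], [0.76, 0.65]]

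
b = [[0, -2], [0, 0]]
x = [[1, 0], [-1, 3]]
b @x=[[2, -6], [0, 0]]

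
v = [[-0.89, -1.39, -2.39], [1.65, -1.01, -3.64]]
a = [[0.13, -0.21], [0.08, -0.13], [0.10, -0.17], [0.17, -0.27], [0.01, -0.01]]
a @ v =[[-0.46,0.03,0.45], [-0.29,0.02,0.28], [-0.37,0.03,0.38], [-0.60,0.04,0.58], [-0.03,-0.0,0.01]]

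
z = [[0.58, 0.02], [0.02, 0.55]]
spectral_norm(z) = 0.59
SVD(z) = [[-0.89,  -0.45], [-0.45,  0.89]] @ diag([0.59, 0.54]) @ [[-0.89,-0.45], [-0.45,0.89]]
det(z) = 0.32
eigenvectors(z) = [[0.89,-0.45],[0.45,0.89]]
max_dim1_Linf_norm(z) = 0.58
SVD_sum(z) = [[0.47, 0.24], [0.24, 0.12]] + [[0.11, -0.22],  [-0.22, 0.43]]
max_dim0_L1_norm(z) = 0.6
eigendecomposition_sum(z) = [[0.47, 0.24], [0.24, 0.12]] + [[0.11, -0.22], [-0.22, 0.43]]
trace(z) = 1.13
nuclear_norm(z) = 1.13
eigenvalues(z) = [0.59, 0.54]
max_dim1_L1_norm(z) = 0.6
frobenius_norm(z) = 0.80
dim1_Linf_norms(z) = [0.58, 0.55]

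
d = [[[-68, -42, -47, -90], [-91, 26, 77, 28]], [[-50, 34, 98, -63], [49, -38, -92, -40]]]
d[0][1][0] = -91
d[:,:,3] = [[-90, 28], [-63, -40]]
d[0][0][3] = -90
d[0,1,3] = 28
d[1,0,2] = 98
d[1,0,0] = -50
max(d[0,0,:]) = -42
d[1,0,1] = 34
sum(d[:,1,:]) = -81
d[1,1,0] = 49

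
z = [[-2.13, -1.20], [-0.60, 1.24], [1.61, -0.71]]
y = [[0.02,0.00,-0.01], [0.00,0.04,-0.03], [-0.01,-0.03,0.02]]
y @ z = [[-0.06, -0.02], [-0.07, 0.07], [0.07, -0.04]]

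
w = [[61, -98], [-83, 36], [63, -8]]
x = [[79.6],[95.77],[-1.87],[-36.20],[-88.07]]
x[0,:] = [79.6]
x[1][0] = 95.77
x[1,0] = 95.77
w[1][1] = 36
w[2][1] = -8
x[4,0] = -88.07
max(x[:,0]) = 95.77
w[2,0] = 63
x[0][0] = 79.6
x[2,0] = -1.87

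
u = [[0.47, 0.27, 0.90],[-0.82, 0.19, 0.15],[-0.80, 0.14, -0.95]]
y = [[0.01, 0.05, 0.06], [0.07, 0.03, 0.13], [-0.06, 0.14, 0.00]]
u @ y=[[-0.03, 0.16, 0.06], [-0.0, -0.01, -0.02], [0.06, -0.17, -0.03]]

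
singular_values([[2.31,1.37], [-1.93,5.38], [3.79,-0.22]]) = [6.0, 4.28]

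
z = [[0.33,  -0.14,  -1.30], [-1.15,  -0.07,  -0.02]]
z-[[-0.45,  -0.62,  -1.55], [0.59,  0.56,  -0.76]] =[[0.78,0.48,0.25], [-1.74,-0.63,0.74]]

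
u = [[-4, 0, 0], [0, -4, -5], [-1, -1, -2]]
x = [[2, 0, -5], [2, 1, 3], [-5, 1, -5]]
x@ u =[[-3, 5, 10], [-11, -7, -11], [25, 1, 5]]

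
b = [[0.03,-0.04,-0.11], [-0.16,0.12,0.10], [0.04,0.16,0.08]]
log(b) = [[-2.01, 0.46, -1.11], [-1.78, -2.11, -0.11], [1.72, 1.28, -1.88]]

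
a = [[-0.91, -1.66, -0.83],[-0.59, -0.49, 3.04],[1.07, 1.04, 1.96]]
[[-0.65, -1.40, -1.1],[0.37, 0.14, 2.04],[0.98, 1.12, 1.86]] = a@ [[0.51, 0.00, 0.22], [0.00, 0.76, 0.17], [0.22, 0.17, 0.74]]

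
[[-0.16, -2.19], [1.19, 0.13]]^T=[[-0.16, 1.19], [-2.19, 0.13]]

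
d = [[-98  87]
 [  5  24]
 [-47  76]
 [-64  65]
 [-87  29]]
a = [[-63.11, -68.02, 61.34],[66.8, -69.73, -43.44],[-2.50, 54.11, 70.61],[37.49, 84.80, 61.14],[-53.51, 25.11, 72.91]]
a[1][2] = -43.44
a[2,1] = 54.11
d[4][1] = 29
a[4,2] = 72.91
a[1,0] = 66.8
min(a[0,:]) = -68.02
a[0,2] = 61.34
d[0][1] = 87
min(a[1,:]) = -69.73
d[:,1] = [87, 24, 76, 65, 29]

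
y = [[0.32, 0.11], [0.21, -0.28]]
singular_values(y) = [0.39, 0.29]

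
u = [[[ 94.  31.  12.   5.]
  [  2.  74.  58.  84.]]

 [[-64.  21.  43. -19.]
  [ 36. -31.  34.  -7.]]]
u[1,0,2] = 43.0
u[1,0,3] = -19.0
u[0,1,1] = 74.0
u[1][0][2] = 43.0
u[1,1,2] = 34.0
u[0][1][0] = 2.0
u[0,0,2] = 12.0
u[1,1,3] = -7.0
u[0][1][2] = 58.0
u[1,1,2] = 34.0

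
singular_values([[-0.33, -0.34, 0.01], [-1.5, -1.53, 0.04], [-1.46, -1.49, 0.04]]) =[3.03, 0.0, 0.0]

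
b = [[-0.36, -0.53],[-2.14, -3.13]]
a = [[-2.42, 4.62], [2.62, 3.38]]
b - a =[[2.06,-5.15], [-4.76,-6.51]]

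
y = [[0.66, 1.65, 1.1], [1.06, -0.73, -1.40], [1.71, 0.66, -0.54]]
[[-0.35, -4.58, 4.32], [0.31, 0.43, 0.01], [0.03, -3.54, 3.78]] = y@ [[0.08, -1.25, 1.21], [-0.21, -2.21, 2.34], [-0.05, -0.10, -0.31]]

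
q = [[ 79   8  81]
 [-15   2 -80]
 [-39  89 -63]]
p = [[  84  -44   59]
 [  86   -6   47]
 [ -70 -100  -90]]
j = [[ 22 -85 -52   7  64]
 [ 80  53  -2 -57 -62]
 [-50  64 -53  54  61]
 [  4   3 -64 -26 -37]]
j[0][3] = 7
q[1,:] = [-15, 2, -80]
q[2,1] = 89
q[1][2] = -80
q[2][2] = -63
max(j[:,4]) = 64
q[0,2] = 81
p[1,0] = 86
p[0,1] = -44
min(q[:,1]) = 2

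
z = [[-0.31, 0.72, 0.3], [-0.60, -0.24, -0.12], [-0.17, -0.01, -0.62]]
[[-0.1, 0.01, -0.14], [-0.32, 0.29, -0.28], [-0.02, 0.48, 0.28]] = z @[[0.51, -0.4, 0.48], [0.13, 0.12, 0.26], [-0.11, -0.67, -0.59]]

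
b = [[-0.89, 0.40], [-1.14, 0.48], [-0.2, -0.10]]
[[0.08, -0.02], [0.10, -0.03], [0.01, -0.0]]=b @ [[-0.07, 0.02], [0.04, -0.01]]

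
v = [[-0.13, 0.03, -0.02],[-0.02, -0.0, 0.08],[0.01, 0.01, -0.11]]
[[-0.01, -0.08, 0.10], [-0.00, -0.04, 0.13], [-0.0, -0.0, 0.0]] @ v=[[0.0, 0.0, -0.02], [0.0, 0.00, -0.02], [0.00, 0.0, 0.00]]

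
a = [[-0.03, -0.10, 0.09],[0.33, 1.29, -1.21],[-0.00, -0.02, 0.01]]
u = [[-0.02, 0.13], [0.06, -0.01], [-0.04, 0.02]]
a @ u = [[-0.01,-0.00],[0.12,0.01],[-0.00,0.00]]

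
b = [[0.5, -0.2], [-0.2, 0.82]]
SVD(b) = [[-0.43, 0.90],[0.9, 0.43]] @ diag([0.9161249694973138, 0.403875030502686]) @ [[-0.43, 0.9], [0.90, 0.43]]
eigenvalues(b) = [0.4, 0.92]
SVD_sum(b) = [[0.17,-0.36], [-0.36,0.74]] + [[0.33, 0.16], [0.16, 0.08]]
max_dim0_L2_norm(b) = 0.84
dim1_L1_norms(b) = [0.7, 1.02]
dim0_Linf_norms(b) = [0.5, 0.82]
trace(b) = 1.32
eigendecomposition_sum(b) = [[0.33, 0.16], [0.16, 0.08]] + [[0.17, -0.36], [-0.36, 0.74]]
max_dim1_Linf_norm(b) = 0.82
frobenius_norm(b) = 1.00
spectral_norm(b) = 0.92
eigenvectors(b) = [[-0.90, 0.43], [-0.43, -0.90]]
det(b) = 0.37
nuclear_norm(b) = 1.32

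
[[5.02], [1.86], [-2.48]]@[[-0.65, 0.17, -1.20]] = [[-3.26,0.85,-6.02], [-1.21,0.32,-2.23], [1.61,-0.42,2.98]]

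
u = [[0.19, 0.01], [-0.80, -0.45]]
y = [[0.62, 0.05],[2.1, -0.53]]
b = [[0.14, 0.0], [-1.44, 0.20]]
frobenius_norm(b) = 1.46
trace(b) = 0.34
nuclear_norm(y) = 2.44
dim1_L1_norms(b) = [0.14, 1.64]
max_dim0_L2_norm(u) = 0.82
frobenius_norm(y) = 2.25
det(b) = 0.03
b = u @ y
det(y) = -0.43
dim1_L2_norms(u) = [0.19, 0.92]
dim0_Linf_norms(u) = [0.8, 0.45]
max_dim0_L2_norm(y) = 2.19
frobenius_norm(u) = 0.94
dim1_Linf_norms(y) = [0.62, 2.1]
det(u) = -0.08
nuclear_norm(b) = 1.48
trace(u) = -0.26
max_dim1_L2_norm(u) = 0.92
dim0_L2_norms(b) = [1.45, 0.2]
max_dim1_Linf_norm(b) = 1.44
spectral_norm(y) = 2.25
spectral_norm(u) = 0.93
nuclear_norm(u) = 1.02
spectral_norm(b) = 1.46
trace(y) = 0.09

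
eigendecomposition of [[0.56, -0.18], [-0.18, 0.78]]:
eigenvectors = [[-0.87,  0.49], [-0.49,  -0.87]]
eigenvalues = [0.46, 0.88]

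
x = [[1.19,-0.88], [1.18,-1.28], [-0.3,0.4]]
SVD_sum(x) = [[1.07, -1.01], [1.26, -1.19], [-0.36, 0.34]] + [[0.12,0.13],[-0.08,-0.09],[0.06,0.06]]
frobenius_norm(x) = 2.34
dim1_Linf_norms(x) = [1.19, 1.28, 0.4]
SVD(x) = [[-0.63, 0.76],[-0.75, -0.54],[0.21, 0.37]] @ diag([2.3277022248903516, 0.2304394763066975]) @ [[-0.73,0.69], [0.69,0.73]]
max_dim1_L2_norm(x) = 1.74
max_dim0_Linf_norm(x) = 1.28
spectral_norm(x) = 2.33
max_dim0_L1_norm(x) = 2.67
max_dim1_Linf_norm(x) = 1.28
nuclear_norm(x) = 2.56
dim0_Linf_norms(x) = [1.19, 1.28]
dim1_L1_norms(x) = [2.07, 2.46, 0.7]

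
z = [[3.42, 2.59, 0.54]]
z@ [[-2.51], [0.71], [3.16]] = [[-5.04]]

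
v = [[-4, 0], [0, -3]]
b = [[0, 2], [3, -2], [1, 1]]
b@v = [[0, -6], [-12, 6], [-4, -3]]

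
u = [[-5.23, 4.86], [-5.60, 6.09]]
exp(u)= [[-10.59, 15.10], [-17.39, 24.57]]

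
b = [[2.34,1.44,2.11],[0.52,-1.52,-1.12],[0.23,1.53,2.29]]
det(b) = -3.80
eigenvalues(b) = [-1.1, 3.1, 1.11]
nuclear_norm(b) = 6.79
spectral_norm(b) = 4.43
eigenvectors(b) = [[-0.13, 0.95, -0.64],[0.91, 0.03, -0.40],[-0.40, 0.32, 0.65]]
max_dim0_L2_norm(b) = 3.31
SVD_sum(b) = [[1.23,1.81,2.4], [-0.56,-0.82,-1.09], [1.00,1.47,1.95]] + [[1.09, -0.45, -0.22], [1.13, -0.47, -0.23], [-0.71, 0.29, 0.14]] + [[0.02, 0.08, -0.07], [-0.05, -0.23, 0.20], [-0.06, -0.23, 0.2]]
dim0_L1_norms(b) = [3.09, 4.49, 5.52]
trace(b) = 3.11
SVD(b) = [[-0.73, -0.63, -0.25], [0.33, -0.66, 0.68], [-0.59, 0.41, 0.69]] @ diag([4.433827320767419, 1.9004502210250964, 0.4515132855432686]) @ [[-0.38, -0.56, -0.74], [-0.91, 0.38, 0.18], [-0.18, -0.74, 0.65]]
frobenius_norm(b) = 4.85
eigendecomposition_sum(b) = [[-0.04, 0.20, 0.09], [0.24, -1.33, -0.59], [-0.11, 0.58, 0.26]] + [[2.03, 1.63, 3.02], [0.06, 0.05, 0.09], [0.69, 0.55, 1.03]] + [[0.35, -0.39, -0.99], [0.22, -0.24, -0.62], [-0.35, 0.39, 1.0]]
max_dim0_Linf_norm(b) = 2.34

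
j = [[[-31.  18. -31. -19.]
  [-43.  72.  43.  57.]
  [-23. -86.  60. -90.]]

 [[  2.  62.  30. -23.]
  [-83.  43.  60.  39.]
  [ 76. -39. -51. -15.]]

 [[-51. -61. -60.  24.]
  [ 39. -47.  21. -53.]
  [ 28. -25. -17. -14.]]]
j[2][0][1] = -61.0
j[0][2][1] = -86.0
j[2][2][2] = -17.0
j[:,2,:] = [[-23.0, -86.0, 60.0, -90.0], [76.0, -39.0, -51.0, -15.0], [28.0, -25.0, -17.0, -14.0]]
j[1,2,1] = -39.0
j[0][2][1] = -86.0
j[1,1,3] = 39.0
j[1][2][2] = -51.0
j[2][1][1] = -47.0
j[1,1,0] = -83.0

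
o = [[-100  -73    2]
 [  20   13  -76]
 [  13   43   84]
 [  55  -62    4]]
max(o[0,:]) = 2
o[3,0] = 55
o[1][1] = 13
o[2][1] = 43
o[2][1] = 43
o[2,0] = 13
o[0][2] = 2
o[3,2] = 4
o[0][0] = -100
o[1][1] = 13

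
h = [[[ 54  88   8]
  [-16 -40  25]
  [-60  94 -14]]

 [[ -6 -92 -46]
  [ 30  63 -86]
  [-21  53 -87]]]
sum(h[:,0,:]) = 6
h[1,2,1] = 53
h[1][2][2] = -87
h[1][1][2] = -86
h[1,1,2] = -86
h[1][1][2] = -86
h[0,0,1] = 88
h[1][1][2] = -86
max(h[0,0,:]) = 88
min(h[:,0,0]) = -6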